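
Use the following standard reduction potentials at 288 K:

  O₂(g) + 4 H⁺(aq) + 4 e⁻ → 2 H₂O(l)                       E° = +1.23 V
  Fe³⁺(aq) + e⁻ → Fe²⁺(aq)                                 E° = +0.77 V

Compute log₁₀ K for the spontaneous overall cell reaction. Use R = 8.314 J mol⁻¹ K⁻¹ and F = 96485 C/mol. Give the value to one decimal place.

32.2

Cathode: O₂/H₂O; anode: Fe³⁺/Fe²⁺. E°cell = (+1.23) − (+0.77) = +0.46 V, with n = 4.
ΔG° = −nFE° = −RT ln K, so ln K = nFE°/(RT) = (4)(96485)(+0.46) / ((8.314)(288)) = 74.144.
log₁₀ K = 74.144 / ln 10 = 32.2.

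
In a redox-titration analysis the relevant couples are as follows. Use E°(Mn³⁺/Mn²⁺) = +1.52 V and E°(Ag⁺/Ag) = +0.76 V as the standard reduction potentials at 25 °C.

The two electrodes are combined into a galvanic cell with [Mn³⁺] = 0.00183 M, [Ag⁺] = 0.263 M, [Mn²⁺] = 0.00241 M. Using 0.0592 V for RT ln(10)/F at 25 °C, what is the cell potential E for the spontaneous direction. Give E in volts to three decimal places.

+0.787 V

Mn³⁺/Mn²⁺ is the cathode (higher E°), Ag⁺/Ag the anode: E°cell = +1.52 − (+0.76) = +0.76 V, n = 1.
Overall: Mn³⁺(aq) + Ag(s) → Mn²⁺(aq) + Ag⁺(aq)
Q = [Mn²⁺]·[Ag⁺] / ([Mn³⁺]); log Q = -0.460.
E = E° − (0.0592/n) log Q = +0.76 − (0.0592/1)(-0.460) = +0.787 V.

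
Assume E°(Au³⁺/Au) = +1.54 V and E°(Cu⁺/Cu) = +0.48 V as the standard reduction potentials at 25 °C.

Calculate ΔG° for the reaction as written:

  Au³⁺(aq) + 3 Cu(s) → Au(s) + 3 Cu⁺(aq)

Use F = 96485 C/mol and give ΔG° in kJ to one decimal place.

As written, Au³⁺/Au is reduced (cathode) and Cu⁺/Cu is oxidised (anode), so E°cell = (+1.54) − (+0.48) = +1.06 V.
Balancing electrons gives n = 3.
ΔG° = −nFE° = −(3)(96485)(+1.06) = -306,822 J = -306.8 kJ.

-306.8 kJ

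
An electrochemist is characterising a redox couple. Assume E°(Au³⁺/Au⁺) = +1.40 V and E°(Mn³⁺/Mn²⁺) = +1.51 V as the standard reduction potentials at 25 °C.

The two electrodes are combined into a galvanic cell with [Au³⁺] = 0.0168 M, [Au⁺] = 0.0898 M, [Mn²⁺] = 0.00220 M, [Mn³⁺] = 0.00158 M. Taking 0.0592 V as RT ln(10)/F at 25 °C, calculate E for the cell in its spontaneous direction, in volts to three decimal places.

+0.123 V

Mn³⁺/Mn²⁺ is the cathode (higher E°), Au³⁺/Au⁺ the anode: E°cell = +1.51 − (+1.40) = +0.11 V, n = 2.
Overall: 2 Mn³⁺(aq) + Au⁺(aq) → 2 Mn²⁺(aq) + Au³⁺(aq)
Q = [Mn²⁺]^2·[Au³⁺] / ([Mn³⁺]^2·[Au⁺]); log Q = -0.440.
E = E° − (0.0592/n) log Q = +0.11 − (0.0592/2)(-0.440) = +0.123 V.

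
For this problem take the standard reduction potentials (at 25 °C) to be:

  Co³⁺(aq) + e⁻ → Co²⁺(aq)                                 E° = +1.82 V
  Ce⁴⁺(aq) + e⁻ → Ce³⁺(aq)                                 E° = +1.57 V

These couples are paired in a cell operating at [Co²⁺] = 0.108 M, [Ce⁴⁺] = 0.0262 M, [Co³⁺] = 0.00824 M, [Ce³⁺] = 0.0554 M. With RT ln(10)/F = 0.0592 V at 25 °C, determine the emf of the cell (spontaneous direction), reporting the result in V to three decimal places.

+0.203 V

Co³⁺/Co²⁺ is the cathode (higher E°), Ce⁴⁺/Ce³⁺ the anode: E°cell = +1.82 − (+1.57) = +0.25 V, n = 1.
Overall: Co³⁺(aq) + Ce³⁺(aq) → Co²⁺(aq) + Ce⁴⁺(aq)
Q = [Co²⁺]·[Ce⁴⁺] / ([Co³⁺]·[Ce³⁺]); log Q = 0.792.
E = E° − (0.0592/n) log Q = +0.25 − (0.0592/1)(0.792) = +0.203 V.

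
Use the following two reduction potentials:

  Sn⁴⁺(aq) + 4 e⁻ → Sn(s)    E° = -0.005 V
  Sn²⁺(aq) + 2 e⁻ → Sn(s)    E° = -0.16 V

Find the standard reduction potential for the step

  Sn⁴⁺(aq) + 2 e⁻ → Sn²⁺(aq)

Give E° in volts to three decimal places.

+0.150 V

Sequential free energies add, so n₃E°₃ = n₁E°₁ + n₂E°₂.
With n₃ = 4, and the known step contributing 2×(-0.16) V, the unknown satisfies 2·E° = 4×(-0.005) − 2×(-0.16) = +0.300.
E° = +0.300 / 2 = +0.150 V.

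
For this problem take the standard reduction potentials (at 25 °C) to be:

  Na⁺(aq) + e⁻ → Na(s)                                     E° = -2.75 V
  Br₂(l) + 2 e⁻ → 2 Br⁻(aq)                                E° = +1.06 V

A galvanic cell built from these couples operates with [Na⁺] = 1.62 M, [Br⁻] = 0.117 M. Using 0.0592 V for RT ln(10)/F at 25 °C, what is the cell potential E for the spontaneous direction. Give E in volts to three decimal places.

Br₂/Br⁻ is the cathode (higher E°), Na⁺/Na the anode: E°cell = +1.06 − (-2.75) = +3.81 V, n = 2.
Overall: Br₂(l) + 2 Na(s) → 2 Br⁻(aq) + 2 Na⁺(aq)
Q = [Br⁻]^2·[Na⁺]^2; log Q = -1.445.
E = E° − (0.0592/n) log Q = +3.81 − (0.0592/2)(-1.445) = +3.853 V.

+3.853 V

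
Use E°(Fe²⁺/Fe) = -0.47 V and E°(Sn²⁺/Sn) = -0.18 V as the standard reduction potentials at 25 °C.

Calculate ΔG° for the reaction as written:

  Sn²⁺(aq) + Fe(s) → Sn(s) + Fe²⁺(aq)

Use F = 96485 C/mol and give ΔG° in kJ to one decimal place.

-56.0 kJ

As written, Sn²⁺/Sn is reduced (cathode) and Fe²⁺/Fe is oxidised (anode), so E°cell = (-0.18) − (-0.47) = +0.29 V.
Balancing electrons gives n = 2.
ΔG° = −nFE° = −(2)(96485)(+0.29) = -55,961 J = -56.0 kJ.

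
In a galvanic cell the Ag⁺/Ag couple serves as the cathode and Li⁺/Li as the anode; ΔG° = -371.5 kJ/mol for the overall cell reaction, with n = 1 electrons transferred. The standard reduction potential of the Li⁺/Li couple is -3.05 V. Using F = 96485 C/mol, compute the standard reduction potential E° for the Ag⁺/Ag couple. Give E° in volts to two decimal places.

E°cell = −ΔG°/(nF) = −(-371.5×10³)/((1)(96485)) = +3.850 V.
Since Ag⁺/Ag is the cathode and Li⁺/Li the anode, E°cell = E°(Ag⁺/Ag) − E°(Li⁺/Li).
So E°(Ag⁺/Ag) = E°cell + E°(Li⁺/Li) = +3.850 + (-3.05) = +0.80 V.

+0.80 V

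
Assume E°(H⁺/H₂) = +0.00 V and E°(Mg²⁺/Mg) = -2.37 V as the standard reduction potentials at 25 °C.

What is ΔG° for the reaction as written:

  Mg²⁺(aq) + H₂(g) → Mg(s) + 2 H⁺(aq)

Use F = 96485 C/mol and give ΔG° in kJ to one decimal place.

As written, Mg²⁺/Mg is reduced (cathode) and H⁺/H₂ is oxidised (anode), so E°cell = (-2.37) − (+0.00) = -2.37 V.
Balancing electrons gives n = 2.
ΔG° = −nFE° = −(2)(96485)(-2.37) = 457,339 J = +457.3 kJ.

+457.3 kJ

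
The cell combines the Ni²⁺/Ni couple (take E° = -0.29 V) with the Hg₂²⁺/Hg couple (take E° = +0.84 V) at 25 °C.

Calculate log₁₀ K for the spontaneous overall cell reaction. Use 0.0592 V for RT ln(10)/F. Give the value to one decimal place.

38.2

Cathode: Hg₂²⁺/Hg; anode: Ni²⁺/Ni. E°cell = +1.13 V, n = 2.
log K = nE°cell / 0.0592 = (2)(+1.13) / 0.0592 = 38.2.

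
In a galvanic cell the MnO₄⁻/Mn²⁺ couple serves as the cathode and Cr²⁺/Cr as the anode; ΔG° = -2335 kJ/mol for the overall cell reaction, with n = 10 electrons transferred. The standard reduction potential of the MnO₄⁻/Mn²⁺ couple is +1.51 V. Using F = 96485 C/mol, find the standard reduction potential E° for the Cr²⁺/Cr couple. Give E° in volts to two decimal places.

E°cell = −ΔG°/(nF) = −(-2335×10³)/((10)(96485)) = +2.420 V.
Since MnO₄⁻/Mn²⁺ is the cathode and Cr²⁺/Cr the anode, E°cell = E°(MnO₄⁻/Mn²⁺) − E°(Cr²⁺/Cr).
So E°(Cr²⁺/Cr) = E°(MnO₄⁻/Mn²⁺) − E°cell = (+1.51) − (+2.420) = -0.91 V.

-0.91 V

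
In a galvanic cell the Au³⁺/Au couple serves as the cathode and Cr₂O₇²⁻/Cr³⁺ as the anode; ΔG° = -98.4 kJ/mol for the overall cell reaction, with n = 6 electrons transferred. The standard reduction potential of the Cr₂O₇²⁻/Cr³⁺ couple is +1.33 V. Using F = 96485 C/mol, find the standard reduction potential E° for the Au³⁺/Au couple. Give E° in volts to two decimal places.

E°cell = −ΔG°/(nF) = −(-98.4×10³)/((6)(96485)) = +0.170 V.
Since Au³⁺/Au is the cathode and Cr₂O₇²⁻/Cr³⁺ the anode, E°cell = E°(Au³⁺/Au) − E°(Cr₂O₇²⁻/Cr³⁺).
So E°(Au³⁺/Au) = E°cell + E°(Cr₂O₇²⁻/Cr³⁺) = +0.170 + (+1.33) = +1.50 V.

+1.50 V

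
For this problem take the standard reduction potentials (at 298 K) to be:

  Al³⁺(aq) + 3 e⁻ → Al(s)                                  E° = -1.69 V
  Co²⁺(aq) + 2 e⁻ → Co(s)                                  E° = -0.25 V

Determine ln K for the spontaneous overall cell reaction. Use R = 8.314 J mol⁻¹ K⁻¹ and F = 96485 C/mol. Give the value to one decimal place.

Cathode: Co²⁺/Co; anode: Al³⁺/Al. E°cell = (-0.25) − (-1.69) = +1.44 V, with n = 6.
ΔG° = −nFE° = −RT ln K, so ln K = nFE°/(RT) = (6)(96485)(+1.44) / ((8.314)(298)) = 336.471.

336.5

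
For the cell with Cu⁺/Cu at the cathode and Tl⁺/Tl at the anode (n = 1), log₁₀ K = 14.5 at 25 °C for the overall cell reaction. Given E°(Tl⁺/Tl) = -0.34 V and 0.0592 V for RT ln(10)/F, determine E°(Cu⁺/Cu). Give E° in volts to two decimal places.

E°cell = (0.0592/n)·log K = (0.0592/1)(14.5) = +0.858 V.
Since Cu⁺/Cu is the cathode and Tl⁺/Tl the anode, E°cell = E°(Cu⁺/Cu) − E°(Tl⁺/Tl).
So E°(Cu⁺/Cu) = E°cell + E°(Tl⁺/Tl) = +0.858 + (-0.34) = +0.52 V.

+0.52 V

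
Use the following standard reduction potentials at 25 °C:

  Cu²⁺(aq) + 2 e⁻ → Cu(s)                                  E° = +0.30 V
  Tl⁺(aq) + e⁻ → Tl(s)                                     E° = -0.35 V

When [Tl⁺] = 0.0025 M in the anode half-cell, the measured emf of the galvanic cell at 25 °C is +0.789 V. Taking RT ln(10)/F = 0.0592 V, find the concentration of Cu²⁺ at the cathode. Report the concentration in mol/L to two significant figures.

Cu²⁺/Cu is the cathode, Tl⁺/Tl the anode: E°cell = +0.65 V, n = 2.
Overall reaction: Cu²⁺(aq) + 2 Tl(s) → Cu(s) + 2 Tl⁺(aq); Q = [Tl⁺]^2/[Cu²⁺]^1.
From E = E° − (0.0592/n) log Q: log Q = (E° − E)·n/0.0592 = (+0.65 − (+0.789))·2/0.0592 = -4.6959.
So 1·log[Cu²⁺] = 2·log(0.0025) − log Q = -5.2041 − (-4.6959) = -0.5082; [Cu²⁺] = 10^(-0.5082) ≈ 0.31 M.

0.31 M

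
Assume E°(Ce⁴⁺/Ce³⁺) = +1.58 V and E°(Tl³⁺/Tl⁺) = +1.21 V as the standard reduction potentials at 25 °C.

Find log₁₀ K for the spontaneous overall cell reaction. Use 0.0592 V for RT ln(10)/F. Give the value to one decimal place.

Cathode: Ce⁴⁺/Ce³⁺; anode: Tl³⁺/Tl⁺. E°cell = +0.37 V, n = 2.
log K = nE°cell / 0.0592 = (2)(+0.37) / 0.0592 = 12.5.

12.5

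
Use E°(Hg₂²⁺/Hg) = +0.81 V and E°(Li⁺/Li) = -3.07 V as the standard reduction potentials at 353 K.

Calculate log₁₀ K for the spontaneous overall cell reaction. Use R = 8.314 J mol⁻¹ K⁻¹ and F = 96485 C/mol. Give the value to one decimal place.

110.8

Cathode: Hg₂²⁺/Hg; anode: Li⁺/Li. E°cell = (+0.81) − (-3.07) = +3.88 V, with n = 2.
ΔG° = −nFE° = −RT ln K, so ln K = nFE°/(RT) = (2)(96485)(+3.88) / ((8.314)(353)) = 255.115.
log₁₀ K = 255.115 / ln 10 = 110.8.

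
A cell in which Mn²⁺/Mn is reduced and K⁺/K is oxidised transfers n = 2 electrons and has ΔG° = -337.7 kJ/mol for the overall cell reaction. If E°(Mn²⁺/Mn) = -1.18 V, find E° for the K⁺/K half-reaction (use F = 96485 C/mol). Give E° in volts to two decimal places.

E°cell = −ΔG°/(nF) = −(-337.7×10³)/((2)(96485)) = +1.750 V.
Since Mn²⁺/Mn is the cathode and K⁺/K the anode, E°cell = E°(Mn²⁺/Mn) − E°(K⁺/K).
So E°(K⁺/K) = E°(Mn²⁺/Mn) − E°cell = (-1.18) − (+1.750) = -2.93 V.

-2.93 V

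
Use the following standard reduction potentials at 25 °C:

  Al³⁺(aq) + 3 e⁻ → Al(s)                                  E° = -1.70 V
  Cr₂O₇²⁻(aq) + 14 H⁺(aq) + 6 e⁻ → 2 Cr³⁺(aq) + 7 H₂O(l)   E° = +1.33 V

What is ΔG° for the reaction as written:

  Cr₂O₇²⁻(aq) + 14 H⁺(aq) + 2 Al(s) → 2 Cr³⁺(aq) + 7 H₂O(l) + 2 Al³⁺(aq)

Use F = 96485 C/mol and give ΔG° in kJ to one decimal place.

As written, Cr₂O₇²⁻/Cr³⁺ is reduced (cathode) and Al³⁺/Al is oxidised (anode), so E°cell = (+1.33) − (-1.70) = +3.03 V.
Balancing electrons gives n = 6.
ΔG° = −nFE° = −(6)(96485)(+3.03) = -1,754,097 J = -1754.1 kJ.

-1754.1 kJ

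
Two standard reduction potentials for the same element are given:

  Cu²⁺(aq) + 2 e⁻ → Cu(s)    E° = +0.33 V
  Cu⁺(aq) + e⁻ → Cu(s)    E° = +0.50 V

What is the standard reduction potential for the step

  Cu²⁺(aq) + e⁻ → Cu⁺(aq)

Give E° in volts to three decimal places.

Sequential free energies add, so n₃E°₃ = n₁E°₁ + n₂E°₂.
With n₃ = 2, and the known step contributing 1×(+0.50) V, the unknown satisfies 1·E° = 2×(+0.33) − 1×(+0.50) = +0.160.
E° = +0.160 / 1 = +0.160 V.

+0.160 V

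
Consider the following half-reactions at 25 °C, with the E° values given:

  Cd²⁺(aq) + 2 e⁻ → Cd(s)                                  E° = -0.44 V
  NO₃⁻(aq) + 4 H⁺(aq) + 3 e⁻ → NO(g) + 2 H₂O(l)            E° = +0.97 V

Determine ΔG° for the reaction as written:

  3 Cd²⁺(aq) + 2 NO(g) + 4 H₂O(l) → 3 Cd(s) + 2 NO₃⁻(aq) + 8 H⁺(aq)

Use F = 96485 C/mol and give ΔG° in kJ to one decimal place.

+816.3 kJ

As written, Cd²⁺/Cd is reduced (cathode) and NO₃⁻/NO is oxidised (anode), so E°cell = (-0.44) − (+0.97) = -1.41 V.
Balancing electrons gives n = 6.
ΔG° = −nFE° = −(6)(96485)(-1.41) = 816,263 J = +816.3 kJ.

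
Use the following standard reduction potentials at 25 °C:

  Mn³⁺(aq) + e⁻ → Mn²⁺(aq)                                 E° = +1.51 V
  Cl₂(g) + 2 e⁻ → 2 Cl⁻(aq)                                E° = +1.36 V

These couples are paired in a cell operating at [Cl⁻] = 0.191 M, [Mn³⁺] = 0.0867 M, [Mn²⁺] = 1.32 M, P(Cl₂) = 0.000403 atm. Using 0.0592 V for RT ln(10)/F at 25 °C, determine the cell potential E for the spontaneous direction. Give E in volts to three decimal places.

Mn³⁺/Mn²⁺ is the cathode (higher E°), Cl₂/Cl⁻ the anode: E°cell = +1.51 − (+1.36) = +0.15 V, n = 2.
Overall: 2 Mn³⁺(aq) + 2 Cl⁻(aq) → 2 Mn²⁺(aq) + Cl₂(g)
Q = [Mn²⁺]^2·P(Cl₂) / ([Mn³⁺]^2·[Cl⁻]^2); log Q = 0.408.
E = E° − (0.0592/n) log Q = +0.15 − (0.0592/2)(0.408) = +0.138 V.

+0.138 V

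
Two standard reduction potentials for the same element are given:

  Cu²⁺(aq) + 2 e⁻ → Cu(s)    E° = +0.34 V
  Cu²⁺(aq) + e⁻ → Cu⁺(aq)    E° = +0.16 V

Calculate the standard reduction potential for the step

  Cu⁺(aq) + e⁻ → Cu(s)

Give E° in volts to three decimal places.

+0.520 V

Sequential free energies add, so n₃E°₃ = n₁E°₁ + n₂E°₂.
With n₃ = 2, and the known step contributing 1×(+0.16) V, the unknown satisfies 1·E° = 2×(+0.34) − 1×(+0.16) = +0.520.
E° = +0.520 / 1 = +0.520 V.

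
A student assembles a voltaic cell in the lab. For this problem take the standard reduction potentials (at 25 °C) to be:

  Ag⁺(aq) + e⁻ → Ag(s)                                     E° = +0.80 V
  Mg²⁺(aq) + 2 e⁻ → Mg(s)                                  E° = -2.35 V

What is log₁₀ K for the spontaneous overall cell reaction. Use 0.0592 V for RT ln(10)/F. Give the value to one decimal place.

Cathode: Ag⁺/Ag; anode: Mg²⁺/Mg. E°cell = +3.15 V, n = 2.
log K = nE°cell / 0.0592 = (2)(+3.15) / 0.0592 = 106.4.

106.4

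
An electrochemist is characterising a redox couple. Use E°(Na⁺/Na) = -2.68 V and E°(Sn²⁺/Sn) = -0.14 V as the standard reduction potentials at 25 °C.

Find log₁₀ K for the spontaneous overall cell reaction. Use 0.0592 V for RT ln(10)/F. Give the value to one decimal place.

Cathode: Sn²⁺/Sn; anode: Na⁺/Na. E°cell = +2.54 V, n = 2.
log K = nE°cell / 0.0592 = (2)(+2.54) / 0.0592 = 85.8.

85.8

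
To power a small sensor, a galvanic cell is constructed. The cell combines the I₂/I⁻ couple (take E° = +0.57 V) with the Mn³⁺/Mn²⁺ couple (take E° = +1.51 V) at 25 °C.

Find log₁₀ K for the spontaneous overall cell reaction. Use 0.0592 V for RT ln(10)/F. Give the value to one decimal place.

31.8

Cathode: Mn³⁺/Mn²⁺; anode: I₂/I⁻. E°cell = +0.94 V, n = 2.
log K = nE°cell / 0.0592 = (2)(+0.94) / 0.0592 = 31.8.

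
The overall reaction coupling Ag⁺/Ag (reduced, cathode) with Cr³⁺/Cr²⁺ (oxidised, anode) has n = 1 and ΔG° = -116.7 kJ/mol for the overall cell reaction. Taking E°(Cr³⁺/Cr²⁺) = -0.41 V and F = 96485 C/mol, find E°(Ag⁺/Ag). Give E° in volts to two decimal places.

E°cell = −ΔG°/(nF) = −(-116.7×10³)/((1)(96485)) = +1.210 V.
Since Ag⁺/Ag is the cathode and Cr³⁺/Cr²⁺ the anode, E°cell = E°(Ag⁺/Ag) − E°(Cr³⁺/Cr²⁺).
So E°(Ag⁺/Ag) = E°cell + E°(Cr³⁺/Cr²⁺) = +1.210 + (-0.41) = +0.80 V.

+0.80 V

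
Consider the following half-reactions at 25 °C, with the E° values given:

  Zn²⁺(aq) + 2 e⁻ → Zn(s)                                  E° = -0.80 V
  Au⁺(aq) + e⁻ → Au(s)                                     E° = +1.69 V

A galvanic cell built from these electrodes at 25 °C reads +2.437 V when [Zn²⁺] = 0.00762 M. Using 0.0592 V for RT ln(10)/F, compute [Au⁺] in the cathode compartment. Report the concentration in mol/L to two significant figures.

Au⁺/Au is the cathode, Zn²⁺/Zn the anode: E°cell = +2.49 V, n = 2.
Overall reaction: 2 Au⁺(aq) + Zn(s) → 2 Au(s) + Zn²⁺(aq); Q = [Zn²⁺]^1/[Au⁺]^2.
From E = E° − (0.0592/n) log Q: log Q = (E° − E)·n/0.0592 = (+2.49 − (+2.437))·2/0.0592 = 1.7905.
So 2·log[Au⁺] = 1·log(0.00762) − log Q = -2.1180 − (1.7905) = -3.9085; log[Au⁺] = -3.9085 / 2 = -1.9543; [Au⁺] = 10^(-1.9543) ≈ 0.011 M.

0.011 M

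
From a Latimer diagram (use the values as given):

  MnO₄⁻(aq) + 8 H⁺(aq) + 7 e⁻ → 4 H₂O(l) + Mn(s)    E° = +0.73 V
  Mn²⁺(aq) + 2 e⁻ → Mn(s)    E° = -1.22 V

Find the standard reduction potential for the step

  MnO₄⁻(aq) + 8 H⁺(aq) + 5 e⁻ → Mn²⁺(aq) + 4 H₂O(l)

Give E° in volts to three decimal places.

+1.510 V

Sequential free energies add, so n₃E°₃ = n₁E°₁ + n₂E°₂.
With n₃ = 7, and the known step contributing 2×(-1.22) V, the unknown satisfies 5·E° = 7×(+0.73) − 2×(-1.22) = +7.550.
E° = +7.550 / 5 = +1.510 V.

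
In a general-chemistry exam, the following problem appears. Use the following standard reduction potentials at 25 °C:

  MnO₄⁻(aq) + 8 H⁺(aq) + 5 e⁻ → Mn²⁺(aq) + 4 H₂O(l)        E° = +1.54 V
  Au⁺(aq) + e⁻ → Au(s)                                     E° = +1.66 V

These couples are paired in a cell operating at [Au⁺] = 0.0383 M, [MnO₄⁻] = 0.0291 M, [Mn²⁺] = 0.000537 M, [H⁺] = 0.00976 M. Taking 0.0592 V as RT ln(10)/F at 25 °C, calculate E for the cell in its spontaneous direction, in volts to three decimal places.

+0.206 V

Au⁺/Au is the cathode (higher E°), MnO₄⁻/Mn²⁺ the anode: E°cell = +1.66 − (+1.54) = +0.12 V, n = 5.
Overall: 5 Au⁺(aq) + Mn²⁺(aq) + 4 H₂O(l) → 5 Au(s) + MnO₄⁻(aq) + 8 H⁺(aq)
Q = [MnO₄⁻]·[H⁺]^8 / ([Au⁺]^5·[Mn²⁺]); log Q = -7.266.
E = E° − (0.0592/n) log Q = +0.12 − (0.0592/5)(-7.266) = +0.206 V.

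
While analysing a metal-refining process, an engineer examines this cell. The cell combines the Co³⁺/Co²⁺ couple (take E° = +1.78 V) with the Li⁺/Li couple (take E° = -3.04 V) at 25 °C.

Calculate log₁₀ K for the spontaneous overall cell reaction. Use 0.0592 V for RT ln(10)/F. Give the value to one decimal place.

81.4

Cathode: Co³⁺/Co²⁺; anode: Li⁺/Li. E°cell = +4.82 V, n = 1.
log K = nE°cell / 0.0592 = (1)(+4.82) / 0.0592 = 81.4.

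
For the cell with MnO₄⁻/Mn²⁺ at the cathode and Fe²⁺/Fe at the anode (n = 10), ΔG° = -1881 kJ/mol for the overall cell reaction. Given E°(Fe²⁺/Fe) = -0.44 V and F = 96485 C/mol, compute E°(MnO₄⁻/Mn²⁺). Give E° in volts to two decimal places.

+1.51 V

E°cell = −ΔG°/(nF) = −(-1881×10³)/((10)(96485)) = +1.950 V.
Since MnO₄⁻/Mn²⁺ is the cathode and Fe²⁺/Fe the anode, E°cell = E°(MnO₄⁻/Mn²⁺) − E°(Fe²⁺/Fe).
So E°(MnO₄⁻/Mn²⁺) = E°cell + E°(Fe²⁺/Fe) = +1.950 + (-0.44) = +1.51 V.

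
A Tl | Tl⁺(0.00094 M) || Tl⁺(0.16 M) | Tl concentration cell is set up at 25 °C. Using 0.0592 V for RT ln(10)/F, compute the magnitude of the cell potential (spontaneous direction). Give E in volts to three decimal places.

For a concentration cell E°cell = 0. The 0.16 M side is the cathode (reduction is favoured where [Tl⁺] is higher).
With n = 1, E = −(0.0592/1) log([Tl⁺]ₐₙ/[Tl⁺]꜀ₐₜ) = −(0.0592/1) log(0.00094/0.16) = −(0.0592/1)(-2.231) = +0.132 V.

+0.132 V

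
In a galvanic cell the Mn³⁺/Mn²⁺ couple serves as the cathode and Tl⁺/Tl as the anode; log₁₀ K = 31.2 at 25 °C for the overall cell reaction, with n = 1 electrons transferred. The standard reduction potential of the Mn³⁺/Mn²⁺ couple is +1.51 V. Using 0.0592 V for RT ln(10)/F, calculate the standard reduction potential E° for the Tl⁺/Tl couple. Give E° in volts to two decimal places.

E°cell = (0.0592/n)·log K = (0.0592/1)(31.2) = +1.847 V.
Since Mn³⁺/Mn²⁺ is the cathode and Tl⁺/Tl the anode, E°cell = E°(Mn³⁺/Mn²⁺) − E°(Tl⁺/Tl).
So E°(Tl⁺/Tl) = E°(Mn³⁺/Mn²⁺) − E°cell = (+1.51) − (+1.847) = -0.34 V.

-0.34 V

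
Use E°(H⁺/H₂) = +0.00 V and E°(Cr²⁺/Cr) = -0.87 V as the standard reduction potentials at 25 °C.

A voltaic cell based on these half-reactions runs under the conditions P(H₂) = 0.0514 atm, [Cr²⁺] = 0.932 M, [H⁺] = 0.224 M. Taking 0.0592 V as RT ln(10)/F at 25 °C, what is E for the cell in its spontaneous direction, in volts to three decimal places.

H⁺/H₂ is the cathode (higher E°), Cr²⁺/Cr the anode: E°cell = +0.00 − (-0.87) = +0.87 V, n = 2.
Overall: 2 H⁺(aq) + Cr(s) → H₂(g) + Cr²⁺(aq)
Q = P(H₂)·[Cr²⁺] / ([H⁺]^2); log Q = -0.020.
E = E° − (0.0592/n) log Q = +0.87 − (0.0592/2)(-0.020) = +0.871 V.

+0.871 V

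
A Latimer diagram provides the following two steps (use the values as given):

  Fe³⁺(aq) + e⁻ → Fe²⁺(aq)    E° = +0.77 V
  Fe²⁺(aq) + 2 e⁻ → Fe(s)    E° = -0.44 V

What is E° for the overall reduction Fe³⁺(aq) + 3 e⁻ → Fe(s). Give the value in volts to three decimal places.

-0.037 V

Adding the free-energy changes (−nFE°) of the two steps gives −n₃FE°₃ = −n₁FE°₁ − n₂FE°₂.
E°₃ = (1×+0.77 + 2×-0.44) / 3 = (-0.110) / 3 = -0.037 V.
Simply averaging or adding the two E° values would be wrong; the electron-weighted sum is required.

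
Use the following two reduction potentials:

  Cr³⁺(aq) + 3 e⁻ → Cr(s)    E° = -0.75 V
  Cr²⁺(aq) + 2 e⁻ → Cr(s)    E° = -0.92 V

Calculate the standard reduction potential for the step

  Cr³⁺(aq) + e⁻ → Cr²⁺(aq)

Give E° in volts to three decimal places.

Sequential free energies add, so n₃E°₃ = n₁E°₁ + n₂E°₂.
With n₃ = 3, and the known step contributing 2×(-0.92) V, the unknown satisfies 1·E° = 3×(-0.75) − 2×(-0.92) = -0.410.
E° = -0.410 / 1 = -0.410 V.

-0.410 V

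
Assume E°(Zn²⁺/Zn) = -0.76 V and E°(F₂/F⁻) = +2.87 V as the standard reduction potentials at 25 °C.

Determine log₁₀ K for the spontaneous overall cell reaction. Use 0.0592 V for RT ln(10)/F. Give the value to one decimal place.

122.6

Cathode: F₂/F⁻; anode: Zn²⁺/Zn. E°cell = +3.63 V, n = 2.
log K = nE°cell / 0.0592 = (2)(+3.63) / 0.0592 = 122.6.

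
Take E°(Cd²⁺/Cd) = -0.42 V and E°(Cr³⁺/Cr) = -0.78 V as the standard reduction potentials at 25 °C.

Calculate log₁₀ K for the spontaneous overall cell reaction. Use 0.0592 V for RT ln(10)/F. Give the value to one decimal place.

36.5

Cathode: Cd²⁺/Cd; anode: Cr³⁺/Cr. E°cell = +0.36 V, n = 6.
log K = nE°cell / 0.0592 = (6)(+0.36) / 0.0592 = 36.5.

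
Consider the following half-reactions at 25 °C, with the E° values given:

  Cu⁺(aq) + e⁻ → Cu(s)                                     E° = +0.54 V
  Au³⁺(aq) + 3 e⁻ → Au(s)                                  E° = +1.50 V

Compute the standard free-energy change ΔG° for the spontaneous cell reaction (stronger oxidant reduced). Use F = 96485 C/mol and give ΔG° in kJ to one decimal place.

Au³⁺/Au (E° = +1.50 V) is the cathode; Cu⁺/Cu (E° = +0.54 V) is the anode, so E°cell = +0.96 V.
Balancing electrons gives n = 3 (lcm of 3 and 1).
ΔG° = −nFE° = −(3)(96485)(+0.96) = -277,877 J = -277.9 kJ.

-277.9 kJ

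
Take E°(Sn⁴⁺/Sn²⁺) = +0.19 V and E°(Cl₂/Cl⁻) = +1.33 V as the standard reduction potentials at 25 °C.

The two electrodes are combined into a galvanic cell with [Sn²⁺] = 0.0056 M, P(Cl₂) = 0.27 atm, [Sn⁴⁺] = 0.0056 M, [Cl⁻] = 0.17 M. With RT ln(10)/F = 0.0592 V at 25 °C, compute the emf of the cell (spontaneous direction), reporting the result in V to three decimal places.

Cl₂/Cl⁻ is the cathode (higher E°), Sn⁴⁺/Sn²⁺ the anode: E°cell = +1.33 − (+0.19) = +1.14 V, n = 2.
Overall: Cl₂(g) + Sn²⁺(aq) → 2 Cl⁻(aq) + Sn⁴⁺(aq)
Q = [Cl⁻]^2·[Sn⁴⁺] / (P(Cl₂)·[Sn²⁺]); log Q = -0.970.
E = E° − (0.0592/n) log Q = +1.14 − (0.0592/2)(-0.970) = +1.169 V.

+1.169 V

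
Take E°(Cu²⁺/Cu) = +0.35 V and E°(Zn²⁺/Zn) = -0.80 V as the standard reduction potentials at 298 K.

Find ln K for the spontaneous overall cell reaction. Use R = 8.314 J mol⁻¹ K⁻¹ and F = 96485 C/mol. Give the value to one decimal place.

Cathode: Cu²⁺/Cu; anode: Zn²⁺/Zn. E°cell = (+0.35) − (-0.80) = +1.15 V, with n = 2.
ΔG° = −nFE° = −RT ln K, so ln K = nFE°/(RT) = (2)(96485)(+1.15) / ((8.314)(298)) = 89.570.

89.6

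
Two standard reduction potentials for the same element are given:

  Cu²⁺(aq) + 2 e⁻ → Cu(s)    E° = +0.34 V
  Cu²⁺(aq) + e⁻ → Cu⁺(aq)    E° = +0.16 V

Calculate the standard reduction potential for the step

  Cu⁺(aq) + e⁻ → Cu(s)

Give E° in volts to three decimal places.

Sequential free energies add, so n₃E°₃ = n₁E°₁ + n₂E°₂.
With n₃ = 2, and the known step contributing 1×(+0.16) V, the unknown satisfies 1·E° = 2×(+0.34) − 1×(+0.16) = +0.520.
E° = +0.520 / 1 = +0.520 V.

+0.520 V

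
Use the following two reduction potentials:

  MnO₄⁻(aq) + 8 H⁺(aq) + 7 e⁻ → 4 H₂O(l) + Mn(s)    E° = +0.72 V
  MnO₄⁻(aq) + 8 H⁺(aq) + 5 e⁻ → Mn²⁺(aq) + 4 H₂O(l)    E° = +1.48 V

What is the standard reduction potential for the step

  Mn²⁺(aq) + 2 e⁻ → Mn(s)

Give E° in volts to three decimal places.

Sequential free energies add, so n₃E°₃ = n₁E°₁ + n₂E°₂.
With n₃ = 7, and the known step contributing 5×(+1.48) V, the unknown satisfies 2·E° = 7×(+0.72) − 5×(+1.48) = -2.360.
E° = -2.360 / 2 = -1.180 V.

-1.180 V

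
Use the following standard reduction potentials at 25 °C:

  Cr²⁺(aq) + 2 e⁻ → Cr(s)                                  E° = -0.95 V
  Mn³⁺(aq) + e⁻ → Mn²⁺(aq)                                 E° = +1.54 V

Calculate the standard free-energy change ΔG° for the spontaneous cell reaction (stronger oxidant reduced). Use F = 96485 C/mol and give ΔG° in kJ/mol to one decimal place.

-480.5 kJ/mol

Mn³⁺/Mn²⁺ (E° = +1.54 V) is the cathode; Cr²⁺/Cr (E° = -0.95 V) is the anode, so E°cell = +2.49 V.
Balancing electrons gives n = 2 (lcm of 1 and 2).
ΔG° = −nFE° = −(2)(96485)(+2.49) = -480,495 J = -480.5 kJ/mol.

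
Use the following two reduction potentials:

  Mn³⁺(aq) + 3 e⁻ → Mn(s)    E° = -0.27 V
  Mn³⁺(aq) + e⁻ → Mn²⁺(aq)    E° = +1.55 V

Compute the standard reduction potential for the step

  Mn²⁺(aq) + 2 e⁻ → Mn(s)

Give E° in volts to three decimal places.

-1.180 V

Sequential free energies add, so n₃E°₃ = n₁E°₁ + n₂E°₂.
With n₃ = 3, and the known step contributing 1×(+1.55) V, the unknown satisfies 2·E° = 3×(-0.27) − 1×(+1.55) = -2.360.
E° = -2.360 / 2 = -1.180 V.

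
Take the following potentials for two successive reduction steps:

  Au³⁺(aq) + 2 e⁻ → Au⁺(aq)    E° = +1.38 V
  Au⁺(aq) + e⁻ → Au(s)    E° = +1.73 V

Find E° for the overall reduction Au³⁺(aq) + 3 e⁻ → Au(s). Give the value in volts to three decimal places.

Adding the free-energy changes (−nFE°) of the two steps gives −n₃FE°₃ = −n₁FE°₁ − n₂FE°₂.
E°₃ = (2×+1.38 + 1×+1.73) / 3 = (+4.490) / 3 = +1.497 V.

+1.497 V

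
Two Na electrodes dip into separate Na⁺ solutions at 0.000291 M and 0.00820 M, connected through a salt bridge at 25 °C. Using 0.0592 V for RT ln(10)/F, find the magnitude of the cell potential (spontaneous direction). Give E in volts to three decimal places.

For a concentration cell E°cell = 0. The 0.00820 M side is the cathode (reduction is favoured where [Na⁺] is higher).
With n = 1, E = −(0.0592/1) log([Na⁺]ₐₙ/[Na⁺]꜀ₐₜ) = −(0.0592/1) log(0.000291/0.0082) = −(0.0592/1)(-1.450) = +0.086 V.

+0.086 V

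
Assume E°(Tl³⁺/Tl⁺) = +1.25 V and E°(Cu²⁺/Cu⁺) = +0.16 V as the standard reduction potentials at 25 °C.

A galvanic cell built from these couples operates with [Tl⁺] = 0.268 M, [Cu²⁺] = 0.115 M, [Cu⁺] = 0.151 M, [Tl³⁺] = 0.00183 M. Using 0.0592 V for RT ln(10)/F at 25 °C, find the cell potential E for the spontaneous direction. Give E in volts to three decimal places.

+1.033 V

Tl³⁺/Tl⁺ is the cathode (higher E°), Cu²⁺/Cu⁺ the anode: E°cell = +1.25 − (+0.16) = +1.09 V, n = 2.
Overall: Tl³⁺(aq) + 2 Cu⁺(aq) → Tl⁺(aq) + 2 Cu²⁺(aq)
Q = [Tl⁺]·[Cu²⁺]^2 / ([Tl³⁺]·[Cu⁺]^2); log Q = 1.929.
E = E° − (0.0592/n) log Q = +1.09 − (0.0592/2)(1.929) = +1.033 V.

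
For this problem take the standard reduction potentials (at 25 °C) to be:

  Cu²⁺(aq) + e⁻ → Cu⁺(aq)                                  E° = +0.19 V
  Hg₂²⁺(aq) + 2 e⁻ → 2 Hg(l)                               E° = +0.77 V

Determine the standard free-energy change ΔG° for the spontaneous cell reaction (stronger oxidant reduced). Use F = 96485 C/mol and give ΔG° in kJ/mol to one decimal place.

-111.9 kJ/mol

Hg₂²⁺/Hg (E° = +0.77 V) is the cathode; Cu²⁺/Cu⁺ (E° = +0.19 V) is the anode, so E°cell = +0.58 V.
Balancing electrons gives n = 2 (lcm of 2 and 1).
ΔG° = −nFE° = −(2)(96485)(+0.58) = -111,923 J = -111.9 kJ/mol.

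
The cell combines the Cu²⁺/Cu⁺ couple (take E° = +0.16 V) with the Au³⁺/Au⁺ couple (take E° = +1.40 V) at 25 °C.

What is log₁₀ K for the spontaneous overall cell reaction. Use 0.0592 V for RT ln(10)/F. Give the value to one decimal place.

Cathode: Au³⁺/Au⁺; anode: Cu²⁺/Cu⁺. E°cell = +1.24 V, n = 2.
log K = nE°cell / 0.0592 = (2)(+1.24) / 0.0592 = 41.9.

41.9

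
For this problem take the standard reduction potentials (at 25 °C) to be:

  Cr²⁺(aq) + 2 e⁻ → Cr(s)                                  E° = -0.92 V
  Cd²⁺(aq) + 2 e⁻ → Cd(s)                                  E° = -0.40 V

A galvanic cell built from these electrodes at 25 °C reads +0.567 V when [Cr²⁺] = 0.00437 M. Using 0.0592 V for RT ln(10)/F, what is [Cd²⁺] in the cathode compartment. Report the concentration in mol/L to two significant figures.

0.17 M

Cd²⁺/Cd is the cathode, Cr²⁺/Cr the anode: E°cell = +0.52 V, n = 2.
Overall reaction: Cd²⁺(aq) + Cr(s) → Cd(s) + Cr²⁺(aq); Q = [Cr²⁺]^1/[Cd²⁺]^1.
From E = E° − (0.0592/n) log Q: log Q = (E° − E)·n/0.0592 = (+0.52 − (+0.567))·2/0.0592 = -1.5878.
So 1·log[Cd²⁺] = 1·log(0.00437) − log Q = -2.3595 − (-1.5878) = -0.7717; [Cd²⁺] = 10^(-0.7717) ≈ 0.17 M.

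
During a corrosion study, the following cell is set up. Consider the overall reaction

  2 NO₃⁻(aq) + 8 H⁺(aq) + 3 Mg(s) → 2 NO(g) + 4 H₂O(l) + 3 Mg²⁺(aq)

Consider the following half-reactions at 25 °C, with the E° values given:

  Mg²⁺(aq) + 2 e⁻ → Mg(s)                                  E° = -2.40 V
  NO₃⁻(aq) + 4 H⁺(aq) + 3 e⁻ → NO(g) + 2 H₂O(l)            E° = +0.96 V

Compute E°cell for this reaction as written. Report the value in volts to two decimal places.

+3.36 V

The NO₃⁻/NO couple has the higher reduction potential, so it is the cathode; Mg²⁺/Mg is oxidised at the anode.
E°cell = E°(cathode) − E°(anode) = (+0.96) − (-2.40) = +3.36 V.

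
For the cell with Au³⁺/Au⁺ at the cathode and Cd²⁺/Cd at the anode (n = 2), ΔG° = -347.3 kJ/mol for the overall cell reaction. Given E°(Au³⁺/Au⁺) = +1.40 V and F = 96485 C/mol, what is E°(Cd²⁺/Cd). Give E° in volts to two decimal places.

E°cell = −ΔG°/(nF) = −(-347.3×10³)/((2)(96485)) = +1.800 V.
Since Au³⁺/Au⁺ is the cathode and Cd²⁺/Cd the anode, E°cell = E°(Au³⁺/Au⁺) − E°(Cd²⁺/Cd).
So E°(Cd²⁺/Cd) = E°(Au³⁺/Au⁺) − E°cell = (+1.40) − (+1.800) = -0.40 V.

-0.40 V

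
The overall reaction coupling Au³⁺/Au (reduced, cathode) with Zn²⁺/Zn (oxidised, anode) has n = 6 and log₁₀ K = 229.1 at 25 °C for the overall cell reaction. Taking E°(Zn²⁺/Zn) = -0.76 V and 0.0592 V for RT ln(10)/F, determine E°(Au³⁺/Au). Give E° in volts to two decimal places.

E°cell = (0.0592/n)·log K = (0.0592/6)(229.1) = +2.260 V.
Since Au³⁺/Au is the cathode and Zn²⁺/Zn the anode, E°cell = E°(Au³⁺/Au) − E°(Zn²⁺/Zn).
So E°(Au³⁺/Au) = E°cell + E°(Zn²⁺/Zn) = +2.260 + (-0.76) = +1.50 V.

+1.50 V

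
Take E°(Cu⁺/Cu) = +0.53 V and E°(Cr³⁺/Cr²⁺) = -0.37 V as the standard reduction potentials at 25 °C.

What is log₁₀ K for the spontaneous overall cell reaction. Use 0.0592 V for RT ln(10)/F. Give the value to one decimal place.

Cathode: Cu⁺/Cu; anode: Cr³⁺/Cr²⁺. E°cell = +0.90 V, n = 1.
log K = nE°cell / 0.0592 = (1)(+0.90) / 0.0592 = 15.2.

15.2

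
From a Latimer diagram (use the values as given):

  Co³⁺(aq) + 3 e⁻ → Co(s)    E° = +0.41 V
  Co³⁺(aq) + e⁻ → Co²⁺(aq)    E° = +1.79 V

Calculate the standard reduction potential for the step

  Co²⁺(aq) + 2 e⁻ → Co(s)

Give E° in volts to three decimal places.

Sequential free energies add, so n₃E°₃ = n₁E°₁ + n₂E°₂.
With n₃ = 3, and the known step contributing 1×(+1.79) V, the unknown satisfies 2·E° = 3×(+0.41) − 1×(+1.79) = -0.560.
E° = -0.560 / 2 = -0.280 V.

-0.280 V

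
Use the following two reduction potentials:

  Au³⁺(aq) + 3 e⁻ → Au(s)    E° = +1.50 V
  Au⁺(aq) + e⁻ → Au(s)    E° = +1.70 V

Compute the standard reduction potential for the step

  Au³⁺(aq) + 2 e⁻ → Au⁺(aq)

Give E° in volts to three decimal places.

Sequential free energies add, so n₃E°₃ = n₁E°₁ + n₂E°₂.
With n₃ = 3, and the known step contributing 1×(+1.70) V, the unknown satisfies 2·E° = 3×(+1.50) − 1×(+1.70) = +2.800.
E° = +2.800 / 2 = +1.400 V.

+1.400 V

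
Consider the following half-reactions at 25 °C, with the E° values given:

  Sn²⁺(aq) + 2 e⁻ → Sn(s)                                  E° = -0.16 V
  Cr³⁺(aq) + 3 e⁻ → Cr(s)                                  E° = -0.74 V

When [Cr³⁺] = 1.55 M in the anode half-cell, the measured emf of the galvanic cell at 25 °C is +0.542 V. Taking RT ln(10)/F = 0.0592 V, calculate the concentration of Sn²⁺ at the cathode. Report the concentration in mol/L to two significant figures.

Sn²⁺/Sn is the cathode, Cr³⁺/Cr the anode: E°cell = +0.58 V, n = 6.
Overall reaction: 3 Sn²⁺(aq) + 2 Cr(s) → 3 Sn(s) + 2 Cr³⁺(aq); Q = [Cr³⁺]^2/[Sn²⁺]^3.
From E = E° − (0.0592/n) log Q: log Q = (E° − E)·n/0.0592 = (+0.58 − (+0.542))·6/0.0592 = 3.8514.
So 3·log[Sn²⁺] = 2·log(1.55) − log Q = 0.3807 − (3.8514) = -3.4707; log[Sn²⁺] = -3.4707 / 3 = -1.1569; [Sn²⁺] = 10^(-1.1569) ≈ 0.070 M.

0.070 M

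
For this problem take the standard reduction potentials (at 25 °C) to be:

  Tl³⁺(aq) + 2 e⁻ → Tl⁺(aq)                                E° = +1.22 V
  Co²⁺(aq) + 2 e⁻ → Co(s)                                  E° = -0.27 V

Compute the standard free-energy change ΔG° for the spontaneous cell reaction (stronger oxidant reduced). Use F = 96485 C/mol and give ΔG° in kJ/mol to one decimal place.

Tl³⁺/Tl⁺ (E° = +1.22 V) is the cathode; Co²⁺/Co (E° = -0.27 V) is the anode, so E°cell = +1.49 V.
Balancing electrons gives n = 2 (lcm of 2 and 2).
ΔG° = −nFE° = −(2)(96485)(+1.49) = -287,525 J = -287.5 kJ/mol.

-287.5 kJ/mol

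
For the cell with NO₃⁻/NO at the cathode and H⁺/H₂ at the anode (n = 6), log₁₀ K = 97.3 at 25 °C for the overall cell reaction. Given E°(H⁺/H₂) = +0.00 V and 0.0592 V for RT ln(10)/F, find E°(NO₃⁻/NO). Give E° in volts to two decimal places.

+0.96 V

E°cell = (0.0592/n)·log K = (0.0592/6)(97.3) = +0.960 V.
Since NO₃⁻/NO is the cathode and H⁺/H₂ the anode, E°cell = E°(NO₃⁻/NO) − E°(H⁺/H₂).
So E°(NO₃⁻/NO) = E°cell + E°(H⁺/H₂) = +0.960 + (+0.00) = +0.96 V.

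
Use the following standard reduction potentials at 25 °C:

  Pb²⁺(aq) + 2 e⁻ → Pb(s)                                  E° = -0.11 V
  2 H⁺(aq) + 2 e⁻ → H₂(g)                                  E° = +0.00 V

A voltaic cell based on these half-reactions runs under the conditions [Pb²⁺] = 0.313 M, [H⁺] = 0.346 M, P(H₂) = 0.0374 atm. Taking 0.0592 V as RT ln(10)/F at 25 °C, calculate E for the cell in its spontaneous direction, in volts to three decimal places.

+0.140 V

H⁺/H₂ is the cathode (higher E°), Pb²⁺/Pb the anode: E°cell = +0.00 − (-0.11) = +0.11 V, n = 2.
Overall: 2 H⁺(aq) + Pb(s) → H₂(g) + Pb²⁺(aq)
Q = P(H₂)·[Pb²⁺] / ([H⁺]^2); log Q = -1.010.
E = E° − (0.0592/n) log Q = +0.11 − (0.0592/2)(-1.010) = +0.140 V.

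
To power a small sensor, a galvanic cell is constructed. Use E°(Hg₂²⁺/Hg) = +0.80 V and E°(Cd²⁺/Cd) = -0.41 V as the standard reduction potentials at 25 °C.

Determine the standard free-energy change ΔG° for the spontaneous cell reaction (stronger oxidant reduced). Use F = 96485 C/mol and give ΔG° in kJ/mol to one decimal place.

-233.5 kJ/mol

Hg₂²⁺/Hg (E° = +0.80 V) is the cathode; Cd²⁺/Cd (E° = -0.41 V) is the anode, so E°cell = +1.21 V.
Balancing electrons gives n = 2 (lcm of 2 and 2).
ΔG° = −nFE° = −(2)(96485)(+1.21) = -233,494 J = -233.5 kJ/mol.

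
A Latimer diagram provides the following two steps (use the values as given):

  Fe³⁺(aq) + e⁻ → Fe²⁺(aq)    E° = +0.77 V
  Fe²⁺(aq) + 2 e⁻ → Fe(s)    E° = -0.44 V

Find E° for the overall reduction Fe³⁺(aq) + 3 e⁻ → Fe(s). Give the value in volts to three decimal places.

Since ΔG° = −nFE° is additive over sequential reductions, n₃E°₃ = n₁E°₁ + n₂E°₂.
E°₃ = (1×+0.77 + 2×-0.44) / 3 = (-0.110) / 3 = -0.037 V.

-0.037 V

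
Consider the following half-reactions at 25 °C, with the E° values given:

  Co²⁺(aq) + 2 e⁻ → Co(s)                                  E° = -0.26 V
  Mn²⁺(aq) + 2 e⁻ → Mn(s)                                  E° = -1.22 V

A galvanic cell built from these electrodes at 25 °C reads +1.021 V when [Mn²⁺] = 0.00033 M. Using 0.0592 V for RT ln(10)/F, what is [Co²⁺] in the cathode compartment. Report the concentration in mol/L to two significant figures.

0.038 M

Co²⁺/Co is the cathode, Mn²⁺/Mn the anode: E°cell = +0.96 V, n = 2.
Overall reaction: Co²⁺(aq) + Mn(s) → Co(s) + Mn²⁺(aq); Q = [Mn²⁺]^1/[Co²⁺]^1.
From E = E° − (0.0592/n) log Q: log Q = (E° − E)·n/0.0592 = (+0.96 − (+1.021))·2/0.0592 = -2.0608.
So 1·log[Co²⁺] = 1·log(0.00033) − log Q = -3.4815 − (-2.0608) = -1.4207; [Co²⁺] = 10^(-1.4207) ≈ 0.038 M.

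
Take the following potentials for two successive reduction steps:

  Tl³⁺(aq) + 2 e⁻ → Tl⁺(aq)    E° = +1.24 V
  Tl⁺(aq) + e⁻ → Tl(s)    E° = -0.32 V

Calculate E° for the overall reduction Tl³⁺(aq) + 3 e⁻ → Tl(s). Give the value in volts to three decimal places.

Adding the free-energy changes (−nFE°) of the two steps gives −n₃FE°₃ = −n₁FE°₁ − n₂FE°₂.
E°₃ = (2×+1.24 + 1×-0.32) / 3 = (+2.160) / 3 = +0.720 V.

+0.720 V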